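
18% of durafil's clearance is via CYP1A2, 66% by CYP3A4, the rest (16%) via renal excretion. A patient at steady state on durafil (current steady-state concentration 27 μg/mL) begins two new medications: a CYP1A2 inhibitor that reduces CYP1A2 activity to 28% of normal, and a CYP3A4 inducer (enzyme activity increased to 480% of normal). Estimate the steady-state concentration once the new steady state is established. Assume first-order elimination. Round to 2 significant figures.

8.0 μg/mL

The CYP1A2 pathway (18% of clearance) falls to 0.28× activity: 0.18 × 0.28 = 0.0504.
The CYP3A4 pathway (66% of clearance) is boosted to 4.8× activity: 0.66 × 4.8 = 3.168.
The remaining 16% of clearance is unaffected.
New clearance relative to baseline: 0.0504 + 3.168 + 0.16 = 3.3784.
Steady-state concentration ∝ 1/CL: new value = 27 / 3.3784 = 8.0 μg/mL.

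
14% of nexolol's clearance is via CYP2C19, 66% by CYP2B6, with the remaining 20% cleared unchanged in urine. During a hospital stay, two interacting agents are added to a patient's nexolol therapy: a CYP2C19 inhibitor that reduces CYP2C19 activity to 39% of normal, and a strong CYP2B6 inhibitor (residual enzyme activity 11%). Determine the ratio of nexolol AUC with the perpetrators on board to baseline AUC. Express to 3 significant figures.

3.06

CYP2C19: 0.14 × 0.39 = 0.0546
CYP2B6: 0.66 × 0.11 = 0.0726
Other: 0.2 (unchanged)
Relative clearance = 0.0546 + 0.0726 + 0.2 = 0.3272.
Because AUC varies inversely with clearance, the combined effect is 1 / 0.3272 = 3.06.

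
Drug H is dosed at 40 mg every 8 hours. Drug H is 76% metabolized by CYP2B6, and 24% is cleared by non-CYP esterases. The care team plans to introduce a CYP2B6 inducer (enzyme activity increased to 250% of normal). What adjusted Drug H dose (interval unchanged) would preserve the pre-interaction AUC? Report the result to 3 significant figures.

CYP2B6: 0.76 × 2.5 = 1.9
Other: 0.24 (unchanged)
New clearance relative to baseline: 1.9 + 0.24 = 2.14.
Exposure is unchanged when dose changes in proportion to clearance. New dose = 40 mg × 2.14 = 85.6 mg.

85.6 mg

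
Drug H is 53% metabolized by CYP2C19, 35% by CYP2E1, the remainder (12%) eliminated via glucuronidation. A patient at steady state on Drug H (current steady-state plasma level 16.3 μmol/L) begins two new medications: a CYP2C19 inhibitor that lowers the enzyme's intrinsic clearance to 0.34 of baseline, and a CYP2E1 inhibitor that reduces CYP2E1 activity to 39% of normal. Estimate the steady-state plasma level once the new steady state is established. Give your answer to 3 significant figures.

The CYP2C19 pathway (53% of clearance) drops to 0.34× activity: 0.53 × 0.34 = 0.1802.
The CYP2E1 pathway (35% of clearance) falls to 0.39× activity: 0.35 × 0.39 = 0.1365.
Non-CYP routes (12%) are unchanged.
New clearance relative to baseline: 0.1802 + 0.1365 + 0.12 = 0.4367.
Dividing the baseline by the relative clearance: 16.3 / 0.4367 = 37.3 μmol/L.

37.3 μmol/L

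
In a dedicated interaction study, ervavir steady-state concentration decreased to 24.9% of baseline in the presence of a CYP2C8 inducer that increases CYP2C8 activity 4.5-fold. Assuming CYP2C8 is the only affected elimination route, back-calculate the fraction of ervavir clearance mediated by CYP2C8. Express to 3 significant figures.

0.862

Let x = fm,CYP2C8. Because steady-state concentration ∝ 1/CL, relative clearance rose to 1/0.249 = 4.016.
Setting x·4.5 + (1 − x) = 4.016 and solving: x = (4.016 − 1)/(4.5 − 1) = 0.862.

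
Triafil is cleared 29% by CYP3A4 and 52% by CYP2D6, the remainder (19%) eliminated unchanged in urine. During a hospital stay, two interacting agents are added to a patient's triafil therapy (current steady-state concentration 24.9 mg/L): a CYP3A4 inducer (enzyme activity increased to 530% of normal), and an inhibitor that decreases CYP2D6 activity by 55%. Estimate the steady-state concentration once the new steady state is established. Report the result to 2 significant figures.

The CYP3A4 pathway (29% of clearance) is boosted to 5.3× activity: 0.29 × 5.3 = 1.537.
The CYP2D6 pathway (52% of clearance) drops to 0.45× activity: 0.52 × 0.45 = 0.234.
The remaining 19% of clearance is unaffected.
Relative clearance = 1.537 + 0.234 + 0.19 = 1.961.
Dividing the baseline by the relative clearance: 24.9 / 1.961 = 13 mg/L.

13 mg/L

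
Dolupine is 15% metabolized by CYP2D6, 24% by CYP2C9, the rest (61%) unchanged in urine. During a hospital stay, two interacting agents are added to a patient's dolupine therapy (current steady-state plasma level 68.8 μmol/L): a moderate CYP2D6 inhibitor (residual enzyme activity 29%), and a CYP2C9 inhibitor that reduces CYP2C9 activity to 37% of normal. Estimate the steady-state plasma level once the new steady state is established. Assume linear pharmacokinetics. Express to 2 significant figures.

93 μmol/L

The CYP2D6 pathway (15% of clearance) falls to 0.29× activity: 0.15 × 0.29 = 0.0435.
The CYP2C9 pathway (24% of clearance) falls to 0.37× activity: 0.24 × 0.37 = 0.0888.
The remaining 61% of clearance is unaffected.
Relative clearance = 0.0435 + 0.0888 + 0.61 = 0.7423.
New steady-state plasma level = 68.8 / 0.7423 = 93 μmol/L (concentration scales inversely with clearance).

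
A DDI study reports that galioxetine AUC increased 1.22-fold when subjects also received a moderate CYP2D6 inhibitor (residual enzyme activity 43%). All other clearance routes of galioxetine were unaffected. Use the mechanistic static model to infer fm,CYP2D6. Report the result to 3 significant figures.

Let fm be the CYP2D6 fraction. New clearance relative to baseline = fm × 0.43 + (1 − fm).
AUC ratio = 1 / (new CL fraction), so new CL fraction = 1 / 1.22 = 0.8197.
fm × 0.43 + 1 − fm = 0.8197  ⇒  fm × (0.43 − 1) = −0.1803  ⇒  fm = 0.316.

0.316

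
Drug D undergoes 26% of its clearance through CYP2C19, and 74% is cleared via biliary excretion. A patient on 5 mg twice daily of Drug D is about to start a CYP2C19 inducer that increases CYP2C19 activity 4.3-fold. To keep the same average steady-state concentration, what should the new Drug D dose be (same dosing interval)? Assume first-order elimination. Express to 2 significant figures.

9.3 mg

The CYP2C19 pathway (26% of clearance) is boosted to 4.3× activity: 0.26 × 4.3 = 1.118.
Non-CYP routes (74%) are unchanged.
Relative clearance = 1.118 + 0.74 = 1.858.
Css,avg = (dose rate)/CL, so holding Css fixed requires dose ∝ CL: 5 × 1.858 = 9.3 mg.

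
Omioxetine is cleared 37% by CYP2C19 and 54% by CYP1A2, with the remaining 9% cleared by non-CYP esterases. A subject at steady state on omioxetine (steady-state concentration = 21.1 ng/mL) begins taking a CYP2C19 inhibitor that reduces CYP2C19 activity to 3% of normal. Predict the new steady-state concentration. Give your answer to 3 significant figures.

The CYP2C19 pathway (37% of clearance) is reduced to 0.03× activity: 0.37 × 0.03 = 0.0111.
CYP1A2 (54%) and the residual 9% are unaffected.
CL_new/CL_old = 0.0111 + 0.54 + 0.09 = 0.6411.
Steady-state concentration ∝ 1/CL, so new value = 21.1 / 0.6411 = 32.9 ng/mL.

32.9 ng/mL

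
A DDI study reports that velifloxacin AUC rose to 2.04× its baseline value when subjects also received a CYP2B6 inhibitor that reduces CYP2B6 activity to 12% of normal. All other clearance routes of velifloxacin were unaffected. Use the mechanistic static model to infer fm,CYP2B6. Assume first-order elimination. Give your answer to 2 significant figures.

0.58

Write x for the fraction cleared via CYP2B6. The observed AUC change means clearance fell to 1/2.04 = 0.4902 of baseline.
Setting x·0.12 + (1 − x) = 0.4902 and solving: x = (0.4902 − 1)/(0.12 − 1) = 0.58.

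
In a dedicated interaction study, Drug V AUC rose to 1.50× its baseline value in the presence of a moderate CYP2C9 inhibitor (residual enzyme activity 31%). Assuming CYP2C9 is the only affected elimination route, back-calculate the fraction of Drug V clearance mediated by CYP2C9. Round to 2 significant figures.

0.48

Call the CYP2C9 fraction fm. After the interaction, CL_new/CL_old = fm × 0.31 + (1 − fm).
AUC ratio = 1 / (new CL fraction), so new CL fraction = 1 / 1.50 = 0.6667.
fm × 0.31 + 1 − fm = 0.6667  ⇒  fm × (0.31 − 1) = −0.3333  ⇒  fm = 0.48.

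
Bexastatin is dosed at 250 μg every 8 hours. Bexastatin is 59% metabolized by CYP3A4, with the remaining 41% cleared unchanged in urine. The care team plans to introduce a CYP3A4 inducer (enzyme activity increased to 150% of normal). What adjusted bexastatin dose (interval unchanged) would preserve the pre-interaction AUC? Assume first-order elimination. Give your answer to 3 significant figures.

324 μg

The CYP3A4 pathway (59% of clearance) increases to 1.5× activity: 0.59 × 1.5 = 0.885.
The remaining 41% of clearance is unaffected.
New clearance relative to baseline: 0.885 + 0.41 = 1.295.
Css,avg = (dose rate)/CL, so holding Css fixed requires dose ∝ CL: 250 × 1.295 = 324 μg.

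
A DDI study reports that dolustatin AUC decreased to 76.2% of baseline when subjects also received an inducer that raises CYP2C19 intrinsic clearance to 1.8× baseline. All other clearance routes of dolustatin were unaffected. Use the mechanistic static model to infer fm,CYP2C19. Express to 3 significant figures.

0.390

Let fm be the CYP2C19 fraction. New clearance relative to baseline = fm × 1.8 + (1 − fm).
AUC ratio = 1 / (new CL fraction), so new CL fraction = 1 / 0.762 = 1.312.
fm × 1.8 + 1 − fm = 1.312  ⇒  fm × (1.8 − 1) = 0.3123  ⇒  fm = 0.390.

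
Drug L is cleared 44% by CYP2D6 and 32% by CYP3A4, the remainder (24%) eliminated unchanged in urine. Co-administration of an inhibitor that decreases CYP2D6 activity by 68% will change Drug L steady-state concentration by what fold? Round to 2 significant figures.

1.4

The CYP2D6 pathway (44% of clearance) is reduced to 0.32× activity: 0.44 × 0.32 = 0.1408.
CYP3A4 (32%) and the residual 24% are unaffected.
CL_new/CL_old = 0.1408 + 0.32 + 0.24 = 0.7008.
Steady-state concentration ratio = CL_old/CL_new = 1 / 0.7008 = 1.4.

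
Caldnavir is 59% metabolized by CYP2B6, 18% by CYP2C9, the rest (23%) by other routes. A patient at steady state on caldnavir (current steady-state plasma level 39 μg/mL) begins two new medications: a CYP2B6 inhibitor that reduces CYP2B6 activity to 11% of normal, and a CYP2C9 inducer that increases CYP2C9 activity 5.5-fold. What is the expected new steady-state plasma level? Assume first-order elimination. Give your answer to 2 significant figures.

30 μg/mL

The CYP2B6 pathway (59% of clearance) drops to 0.11× activity: 0.59 × 0.11 = 0.0649.
The CYP2C9 pathway (18% of clearance) rises to 5.5× activity: 0.18 × 5.5 = 0.99.
The remaining 23% of clearance is unaffected.
CL_new/CL_old = 0.0649 + 0.99 + 0.23 = 1.2849.
Steady-state plasma level ∝ 1/CL: new value = 39 / 1.2849 = 30 μg/mL.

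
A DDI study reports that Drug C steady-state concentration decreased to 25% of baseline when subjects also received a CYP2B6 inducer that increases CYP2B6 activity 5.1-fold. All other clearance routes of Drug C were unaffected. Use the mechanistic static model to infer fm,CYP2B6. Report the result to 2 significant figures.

Let x = fm,CYP2B6. Because steady-state concentration ∝ 1/CL, relative clearance rose to 1/0.250 = 4.
Setting x·5.1 + (1 − x) = 4 and solving: x = (4 − 1)/(5.1 − 1) = 0.73.

0.73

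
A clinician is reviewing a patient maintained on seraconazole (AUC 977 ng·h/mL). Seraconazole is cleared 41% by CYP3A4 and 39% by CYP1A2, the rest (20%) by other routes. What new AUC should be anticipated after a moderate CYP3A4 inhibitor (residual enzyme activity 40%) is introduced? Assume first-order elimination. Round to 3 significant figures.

1.30 × 10³ ng·h/mL

CYP3A4: 0.41 × 0.4 = 0.164
CYP1A2: 0.39 (unchanged)
Other: 0.2 (unchanged)
CL_new/CL_old = 0.164 + 0.39 + 0.2 = 0.754.
New AUC = baseline ÷ relative clearance = 977 / 0.754 = 1.30 × 10³ ng·h/mL.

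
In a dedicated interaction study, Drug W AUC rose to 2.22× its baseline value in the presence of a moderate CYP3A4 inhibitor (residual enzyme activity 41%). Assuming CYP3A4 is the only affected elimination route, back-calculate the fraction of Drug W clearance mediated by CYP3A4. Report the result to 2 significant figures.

Let fm be the CYP3A4 fraction. New clearance relative to baseline = fm × 0.41 + (1 − fm).
AUC ratio = 1 / (new CL fraction), so new CL fraction = 1 / 2.22 = 0.4505.
fm × 0.41 + 1 − fm = 0.4505  ⇒  fm × (0.41 − 1) = −0.5495  ⇒  fm = 0.93.

0.93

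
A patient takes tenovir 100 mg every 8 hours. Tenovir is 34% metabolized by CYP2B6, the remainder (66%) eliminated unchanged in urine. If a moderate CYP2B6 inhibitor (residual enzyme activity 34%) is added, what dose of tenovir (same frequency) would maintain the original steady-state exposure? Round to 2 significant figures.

The CYP2B6 pathway (34% of clearance) is reduced to 0.34× activity: 0.34 × 0.34 = 0.1156.
Non-CYP routes (66%) are unchanged.
New clearance relative to baseline: 0.1156 + 0.66 = 0.7756.
Css,avg = (dose rate)/CL, so holding Css fixed requires dose ∝ CL: 100 × 0.7756 = 78 mg.

78 mg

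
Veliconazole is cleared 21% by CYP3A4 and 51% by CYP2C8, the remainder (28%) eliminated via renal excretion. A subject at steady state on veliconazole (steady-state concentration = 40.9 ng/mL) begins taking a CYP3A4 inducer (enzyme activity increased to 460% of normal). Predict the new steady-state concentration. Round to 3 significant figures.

The CYP3A4 pathway (21% of clearance) is boosted to 4.6× activity: 0.21 × 4.6 = 0.966.
CYP2C8 (51%) and the residual 28% are unaffected.
Relative clearance = 0.966 + 0.51 + 0.28 = 1.756.
Steady-state concentration ∝ 1/CL, so new value = 40.9 / 1.756 = 23.3 ng/mL.

23.3 ng/mL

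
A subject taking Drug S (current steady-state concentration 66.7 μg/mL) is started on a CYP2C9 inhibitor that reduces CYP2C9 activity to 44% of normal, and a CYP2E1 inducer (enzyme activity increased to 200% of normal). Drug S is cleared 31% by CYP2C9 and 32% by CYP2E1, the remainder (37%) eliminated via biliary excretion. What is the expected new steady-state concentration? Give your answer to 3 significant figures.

CYP2C9: 0.31 × 0.44 = 0.1364
CYP2E1: 0.32 × 2 = 0.64
Other: 0.37 (unchanged)
Relative clearance = 0.1364 + 0.64 + 0.37 = 1.1464.
New steady-state concentration = 66.7 / 1.1464 = 58.2 μg/mL (concentration scales inversely with clearance).

58.2 μg/mL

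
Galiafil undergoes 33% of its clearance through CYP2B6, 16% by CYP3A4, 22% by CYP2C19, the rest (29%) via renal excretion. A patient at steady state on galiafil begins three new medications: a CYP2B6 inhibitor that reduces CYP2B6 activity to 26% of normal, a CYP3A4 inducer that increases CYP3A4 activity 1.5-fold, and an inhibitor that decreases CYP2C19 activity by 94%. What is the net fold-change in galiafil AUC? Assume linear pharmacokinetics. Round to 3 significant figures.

The CYP2B6 pathway (33% of clearance) drops to 0.26× activity: 0.33 × 0.26 = 0.0858.
The CYP3A4 pathway (16% of clearance) rises to 1.5× activity: 0.16 × 1.5 = 0.24.
The CYP2C19 pathway (22% of clearance) drops to 0.06× activity: 0.22 × 0.06 = 0.0132.
Non-CYP routes (29%) are unchanged.
Relative clearance = 0.0858 + 0.24 + 0.0132 + 0.29 = 0.629.
Net AUC ratio = 1 / 0.629 = 1.59.

1.59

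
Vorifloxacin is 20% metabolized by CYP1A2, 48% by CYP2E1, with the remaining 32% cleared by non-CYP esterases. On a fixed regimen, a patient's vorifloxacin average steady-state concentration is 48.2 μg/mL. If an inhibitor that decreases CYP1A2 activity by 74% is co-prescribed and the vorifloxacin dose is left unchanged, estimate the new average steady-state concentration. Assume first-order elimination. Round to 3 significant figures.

The CYP1A2 pathway (20% of clearance) drops to 0.26× activity: 0.2 × 0.26 = 0.052.
CYP2E1 (48%) and the residual 32% are unaffected.
Relative clearance = 0.052 + 0.48 + 0.32 = 0.852.
With dosing unchanged, average steady-state concentration scales as 1/CL: 48.2 / 0.852 = 56.6 μg/mL.

56.6 μg/mL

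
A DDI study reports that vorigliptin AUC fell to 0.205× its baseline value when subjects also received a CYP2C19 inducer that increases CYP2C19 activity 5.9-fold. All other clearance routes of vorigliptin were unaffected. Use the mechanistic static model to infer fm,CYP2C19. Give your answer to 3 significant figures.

0.791

Let fm be the CYP2C19 fraction. New clearance relative to baseline = fm × 5.9 + (1 − fm).
AUC ratio = 1 / (new CL fraction), so new CL fraction = 1 / 0.205 = 4.878.
fm × 5.9 + 1 − fm = 4.878  ⇒  fm × (5.9 − 1) = 3.878  ⇒  fm = 0.791.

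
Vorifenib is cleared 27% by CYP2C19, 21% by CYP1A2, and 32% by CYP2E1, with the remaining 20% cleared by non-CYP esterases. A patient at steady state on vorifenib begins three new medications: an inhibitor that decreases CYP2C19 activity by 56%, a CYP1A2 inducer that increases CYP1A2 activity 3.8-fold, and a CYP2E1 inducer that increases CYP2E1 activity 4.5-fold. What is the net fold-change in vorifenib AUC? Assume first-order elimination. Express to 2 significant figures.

0.39

The CYP2C19 pathway (27% of clearance) falls to 0.44× activity: 0.27 × 0.44 = 0.1188.
The CYP1A2 pathway (21% of clearance) increases to 3.8× activity: 0.21 × 3.8 = 0.798.
The CYP2E1 pathway (32% of clearance) is boosted to 4.5× activity: 0.32 × 4.5 = 1.44.
The remaining 20% of clearance is unaffected.
CL_new/CL_old = 0.1188 + 0.798 + 1.44 + 0.2 = 2.5568.
Because AUC varies inversely with clearance, the combined effect is 1 / 2.5568 = 0.39.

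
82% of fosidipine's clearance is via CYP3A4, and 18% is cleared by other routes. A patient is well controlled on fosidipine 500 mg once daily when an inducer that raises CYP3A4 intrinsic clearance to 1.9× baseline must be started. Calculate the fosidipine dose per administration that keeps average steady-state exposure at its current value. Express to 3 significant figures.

869 mg

The CYP3A4 pathway (82% of clearance) increases to 1.9× activity: 0.82 × 1.9 = 1.558.
The remaining 18% of clearance is unaffected.
New clearance relative to baseline: 1.558 + 0.18 = 1.738.
Css,avg = (dose rate)/CL, so holding Css fixed requires dose ∝ CL: 500 × 1.738 = 869 mg.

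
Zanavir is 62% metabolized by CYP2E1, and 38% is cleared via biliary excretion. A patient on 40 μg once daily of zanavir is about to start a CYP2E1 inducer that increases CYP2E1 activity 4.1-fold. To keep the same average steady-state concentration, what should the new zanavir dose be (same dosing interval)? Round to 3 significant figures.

The CYP2E1 pathway (62% of clearance) increases to 4.1× activity: 0.62 × 4.1 = 2.542.
The remaining 38% of clearance is unaffected.
New clearance relative to baseline: 2.542 + 0.38 = 2.922.
Css,avg = (dose rate)/CL, so holding Css fixed requires dose ∝ CL: 40 × 2.922 = 117 μg.

117 μg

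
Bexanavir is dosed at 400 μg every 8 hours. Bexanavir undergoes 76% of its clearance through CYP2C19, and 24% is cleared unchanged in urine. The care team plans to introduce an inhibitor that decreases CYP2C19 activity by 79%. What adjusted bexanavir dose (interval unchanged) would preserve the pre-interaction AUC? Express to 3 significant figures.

The CYP2C19 pathway (76% of clearance) falls to 0.21× activity: 0.76 × 0.21 = 0.1596.
The remaining 24% of clearance is unaffected.
CL_new/CL_old = 0.1596 + 0.24 = 0.3996.
Css,avg = (dose rate)/CL, so holding Css fixed requires dose ∝ CL: 400 × 0.3996 = 160 μg.

160 μg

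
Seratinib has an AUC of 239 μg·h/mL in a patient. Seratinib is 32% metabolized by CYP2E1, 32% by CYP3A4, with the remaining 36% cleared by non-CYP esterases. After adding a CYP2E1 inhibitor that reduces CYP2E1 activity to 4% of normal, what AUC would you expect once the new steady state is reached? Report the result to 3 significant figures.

CYP2E1: 0.32 × 0.04 = 0.0128
CYP3A4: 0.32 (unchanged)
Other: 0.36 (unchanged)
New clearance relative to baseline: 0.0128 + 0.32 + 0.36 = 0.6928.
AUC ∝ 1/CL, so new value = 239 / 0.6928 = 345 μg·h/mL.

345 μg·h/mL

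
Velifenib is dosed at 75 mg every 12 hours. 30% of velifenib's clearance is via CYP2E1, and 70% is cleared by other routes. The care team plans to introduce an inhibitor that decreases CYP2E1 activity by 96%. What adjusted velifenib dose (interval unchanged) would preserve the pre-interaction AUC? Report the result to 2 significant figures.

53 mg

The CYP2E1 pathway (30% of clearance) is reduced to 0.04× activity: 0.3 × 0.04 = 0.012.
Non-CYP routes (70%) are unchanged.
CL_new/CL_old = 0.012 + 0.7 = 0.712.
Exposure is unchanged when dose changes in proportion to clearance. New dose = 75 mg × 0.712 = 53 mg.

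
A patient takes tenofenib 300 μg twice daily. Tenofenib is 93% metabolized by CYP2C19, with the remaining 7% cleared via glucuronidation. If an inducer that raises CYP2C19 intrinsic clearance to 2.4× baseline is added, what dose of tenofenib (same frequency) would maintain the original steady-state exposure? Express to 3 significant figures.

CYP2C19: 0.93 × 2.4 = 2.232
Other: 0.07 (unchanged)
CL_new/CL_old = 2.232 + 0.07 = 2.302.
To maintain the same steady-state level, dose must scale with clearance: new dose = 300 × 2.302 = 691 μg.

691 μg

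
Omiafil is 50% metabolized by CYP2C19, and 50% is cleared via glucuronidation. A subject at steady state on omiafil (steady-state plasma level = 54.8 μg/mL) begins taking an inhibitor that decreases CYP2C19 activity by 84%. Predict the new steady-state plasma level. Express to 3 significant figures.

94.5 μg/mL

The CYP2C19 pathway (50% of clearance) is reduced to 0.16× activity: 0.5 × 0.16 = 0.08.
Non-CYP routes (50%) are unchanged.
CL_new/CL_old = 0.08 + 0.5 = 0.58.
Steady-state plasma level ∝ 1/CL, so new value = 54.8 / 0.58 = 94.5 μg/mL.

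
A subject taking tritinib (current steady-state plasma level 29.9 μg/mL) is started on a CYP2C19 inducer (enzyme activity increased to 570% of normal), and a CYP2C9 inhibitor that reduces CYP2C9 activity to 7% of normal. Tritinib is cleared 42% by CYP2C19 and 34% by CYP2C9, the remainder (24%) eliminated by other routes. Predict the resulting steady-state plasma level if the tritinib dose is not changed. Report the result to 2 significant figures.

11 μg/mL

The CYP2C19 pathway (42% of clearance) rises to 5.7× activity: 0.42 × 5.7 = 2.394.
The CYP2C9 pathway (34% of clearance) is reduced to 0.07× activity: 0.34 × 0.07 = 0.0238.
Non-CYP routes (24%) are unchanged.
Relative clearance = 2.394 + 0.0238 + 0.24 = 2.6578.
New steady-state plasma level = 29.9 / 2.6578 = 11 μg/mL (concentration scales inversely with clearance).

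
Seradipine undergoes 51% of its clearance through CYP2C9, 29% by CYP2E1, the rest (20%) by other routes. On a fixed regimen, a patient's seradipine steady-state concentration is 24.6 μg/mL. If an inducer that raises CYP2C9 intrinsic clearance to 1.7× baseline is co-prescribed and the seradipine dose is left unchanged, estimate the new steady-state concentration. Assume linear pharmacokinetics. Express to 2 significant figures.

18 μg/mL

CYP2C9: 0.51 × 1.7 = 0.867
CYP2E1: 0.29 (unchanged)
Other: 0.2 (unchanged)
Relative clearance = 0.867 + 0.29 + 0.2 = 1.357.
Steady-state concentration ∝ 1/CL, so new value = 24.6 / 1.357 = 18 μg/mL.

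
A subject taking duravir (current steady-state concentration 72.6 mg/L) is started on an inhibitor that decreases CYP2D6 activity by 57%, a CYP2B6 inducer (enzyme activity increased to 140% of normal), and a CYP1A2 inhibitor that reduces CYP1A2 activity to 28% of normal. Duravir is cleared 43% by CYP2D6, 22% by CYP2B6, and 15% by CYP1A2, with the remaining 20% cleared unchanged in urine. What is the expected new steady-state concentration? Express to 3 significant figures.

The CYP2D6 pathway (43% of clearance) falls to 0.43× activity: 0.43 × 0.43 = 0.1849.
The CYP2B6 pathway (22% of clearance) is boosted to 1.4× activity: 0.22 × 1.4 = 0.308.
The CYP1A2 pathway (15% of clearance) falls to 0.28× activity: 0.15 × 0.28 = 0.042.
The remaining 20% of clearance is unaffected.
Relative clearance = 0.1849 + 0.308 + 0.042 + 0.2 = 0.7349.
Steady-state concentration ∝ 1/CL: new value = 72.6 / 0.7349 = 98.8 mg/L.

98.8 mg/L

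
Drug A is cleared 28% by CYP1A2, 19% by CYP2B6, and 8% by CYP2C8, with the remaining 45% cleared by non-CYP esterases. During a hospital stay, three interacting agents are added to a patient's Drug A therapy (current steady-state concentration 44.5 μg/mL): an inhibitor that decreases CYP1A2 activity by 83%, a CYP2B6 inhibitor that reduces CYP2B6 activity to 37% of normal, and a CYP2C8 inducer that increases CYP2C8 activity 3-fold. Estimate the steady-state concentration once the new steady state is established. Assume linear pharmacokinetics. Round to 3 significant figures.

55.1 μg/mL

CYP1A2: 0.28 × 0.17 = 0.0476
CYP2B6: 0.19 × 0.37 = 0.0703
CYP2C8: 0.08 × 3 = 0.24
Other: 0.45 (unchanged)
Relative clearance = 0.0476 + 0.0703 + 0.24 + 0.45 = 0.8079.
Dividing the baseline by the relative clearance: 44.5 / 0.8079 = 55.1 μg/mL.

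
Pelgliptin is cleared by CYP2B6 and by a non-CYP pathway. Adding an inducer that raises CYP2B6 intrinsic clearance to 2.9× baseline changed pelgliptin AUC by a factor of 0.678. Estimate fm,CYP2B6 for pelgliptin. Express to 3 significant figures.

Call the CYP2B6 fraction fm. After the interaction, CL_new/CL_old = fm × 2.9 + (1 − fm).
AUC ratio = 1 / (new CL fraction), so new CL fraction = 1 / 0.678 = 1.475.
fm × 2.9 + 1 − fm = 1.475  ⇒  fm × (2.9 − 1) = 0.4749  ⇒  fm = 0.250.

0.250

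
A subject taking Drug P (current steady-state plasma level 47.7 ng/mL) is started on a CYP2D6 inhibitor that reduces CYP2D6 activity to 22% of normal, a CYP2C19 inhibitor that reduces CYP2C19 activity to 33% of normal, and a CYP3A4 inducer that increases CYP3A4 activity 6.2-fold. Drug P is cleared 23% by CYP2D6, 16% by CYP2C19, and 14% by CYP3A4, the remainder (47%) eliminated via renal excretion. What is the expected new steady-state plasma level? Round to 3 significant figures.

The CYP2D6 pathway (23% of clearance) falls to 0.22× activity: 0.23 × 0.22 = 0.0506.
The CYP2C19 pathway (16% of clearance) is reduced to 0.33× activity: 0.16 × 0.33 = 0.0528.
The CYP3A4 pathway (14% of clearance) increases to 6.2× activity: 0.14 × 6.2 = 0.868.
Non-CYP routes (47%) are unchanged.
New clearance relative to baseline: 0.0506 + 0.0528 + 0.868 + 0.47 = 1.4414.
Dividing the baseline by the relative clearance: 47.7 / 1.4414 = 33.1 ng/mL.

33.1 ng/mL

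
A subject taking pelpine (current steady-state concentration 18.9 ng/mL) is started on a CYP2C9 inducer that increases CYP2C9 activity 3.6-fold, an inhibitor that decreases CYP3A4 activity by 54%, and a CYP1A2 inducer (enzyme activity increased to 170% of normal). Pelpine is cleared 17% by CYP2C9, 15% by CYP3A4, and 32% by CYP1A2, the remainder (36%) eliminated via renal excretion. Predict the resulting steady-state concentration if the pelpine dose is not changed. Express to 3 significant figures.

11.9 ng/mL

CYP2C9: 0.17 × 3.6 = 0.612
CYP3A4: 0.15 × 0.46 = 0.069
CYP1A2: 0.32 × 1.7 = 0.544
Other: 0.36 (unchanged)
Relative clearance = 0.612 + 0.069 + 0.544 + 0.36 = 1.585.
New steady-state concentration = 18.9 / 1.585 = 11.9 ng/mL (concentration scales inversely with clearance).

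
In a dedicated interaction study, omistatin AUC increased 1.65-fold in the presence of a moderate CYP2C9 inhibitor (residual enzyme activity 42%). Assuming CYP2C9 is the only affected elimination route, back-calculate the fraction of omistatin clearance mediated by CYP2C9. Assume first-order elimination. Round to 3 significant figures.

0.679

CL'/CL = 1 / 1.65 = 0.6061
0.42·fm + (1 − fm) = 0.6061
fm = (0.6061 − 1) / (0.42 − 1) = 0.679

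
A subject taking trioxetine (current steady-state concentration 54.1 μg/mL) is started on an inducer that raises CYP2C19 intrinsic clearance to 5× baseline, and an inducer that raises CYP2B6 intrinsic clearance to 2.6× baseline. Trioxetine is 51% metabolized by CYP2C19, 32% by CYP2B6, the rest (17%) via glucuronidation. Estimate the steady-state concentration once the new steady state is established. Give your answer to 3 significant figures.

The CYP2C19 pathway (51% of clearance) rises to 5× activity: 0.51 × 5 = 2.55.
The CYP2B6 pathway (32% of clearance) rises to 2.6× activity: 0.32 × 2.6 = 0.832.
Non-CYP routes (17%) are unchanged.
Relative clearance = 2.55 + 0.832 + 0.17 = 3.552.
Dividing the baseline by the relative clearance: 54.1 / 3.552 = 15.2 μg/mL.

15.2 μg/mL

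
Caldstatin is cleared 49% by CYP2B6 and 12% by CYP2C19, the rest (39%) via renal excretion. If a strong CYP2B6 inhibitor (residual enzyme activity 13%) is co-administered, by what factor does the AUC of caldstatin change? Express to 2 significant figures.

1.7

The CYP2B6 pathway (49% of clearance) is reduced to 0.13× activity: 0.49 × 0.13 = 0.0637.
CYP2C19 (12%) and the residual 39% are unaffected.
CL_new/CL_old = 0.0637 + 0.12 + 0.39 = 0.5737.
AUC ratio = CL_old/CL_new = 1 / 0.5737 = 1.7.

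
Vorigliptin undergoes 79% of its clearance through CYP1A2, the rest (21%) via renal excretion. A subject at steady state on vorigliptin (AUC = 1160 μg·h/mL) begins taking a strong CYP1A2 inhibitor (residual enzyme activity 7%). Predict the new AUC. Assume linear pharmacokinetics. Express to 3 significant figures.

4.37 × 10³ μg·h/mL

CYP1A2: 0.79 × 0.07 = 0.0553
Other: 0.21 (unchanged)
New clearance relative to baseline: 0.0553 + 0.21 = 0.2653.
With dosing unchanged, AUC scales as 1/CL: 1160 / 0.2653 = 4.37 × 10³ μg·h/mL.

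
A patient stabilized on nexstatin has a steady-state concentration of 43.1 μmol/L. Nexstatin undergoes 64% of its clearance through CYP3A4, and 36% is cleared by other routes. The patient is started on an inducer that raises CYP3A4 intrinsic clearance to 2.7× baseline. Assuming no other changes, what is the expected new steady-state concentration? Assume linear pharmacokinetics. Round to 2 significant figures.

CYP3A4: 0.64 × 2.7 = 1.728
Other: 0.36 (unchanged)
New clearance relative to baseline: 1.728 + 0.36 = 2.088.
New steady-state concentration = baseline ÷ relative clearance = 43.1 / 2.088 = 21 μmol/L.

21 μmol/L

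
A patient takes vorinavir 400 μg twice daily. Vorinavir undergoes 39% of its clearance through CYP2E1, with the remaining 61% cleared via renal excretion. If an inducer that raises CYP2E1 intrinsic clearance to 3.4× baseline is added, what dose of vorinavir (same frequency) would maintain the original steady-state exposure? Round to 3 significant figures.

CYP2E1: 0.39 × 3.4 = 1.326
Other: 0.61 (unchanged)
Relative clearance = 1.326 + 0.61 = 1.936.
Css,avg = (dose rate)/CL, so holding Css fixed requires dose ∝ CL: 400 × 1.936 = 774 μg.

774 μg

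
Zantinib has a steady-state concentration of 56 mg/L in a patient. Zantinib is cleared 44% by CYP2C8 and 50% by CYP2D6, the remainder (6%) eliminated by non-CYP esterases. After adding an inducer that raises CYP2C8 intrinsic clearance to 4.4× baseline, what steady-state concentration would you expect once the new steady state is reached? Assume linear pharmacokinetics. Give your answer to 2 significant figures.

22 mg/L

CYP2C8: 0.44 × 4.4 = 1.936
CYP2D6: 0.5 (unchanged)
Other: 0.06 (unchanged)
CL_new/CL_old = 1.936 + 0.5 + 0.06 = 2.496.
New steady-state concentration = baseline ÷ relative clearance = 56 / 2.496 = 22 mg/L.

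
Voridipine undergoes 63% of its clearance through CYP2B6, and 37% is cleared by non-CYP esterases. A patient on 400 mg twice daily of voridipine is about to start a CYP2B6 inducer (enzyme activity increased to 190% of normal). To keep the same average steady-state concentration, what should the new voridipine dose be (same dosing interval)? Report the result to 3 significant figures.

627 mg

The CYP2B6 pathway (63% of clearance) is boosted to 1.9× activity: 0.63 × 1.9 = 1.197.
The remaining 37% of clearance is unaffected.
New clearance relative to baseline: 1.197 + 0.37 = 1.567.
To maintain the same steady-state level, dose must scale with clearance: new dose = 400 × 1.567 = 627 mg.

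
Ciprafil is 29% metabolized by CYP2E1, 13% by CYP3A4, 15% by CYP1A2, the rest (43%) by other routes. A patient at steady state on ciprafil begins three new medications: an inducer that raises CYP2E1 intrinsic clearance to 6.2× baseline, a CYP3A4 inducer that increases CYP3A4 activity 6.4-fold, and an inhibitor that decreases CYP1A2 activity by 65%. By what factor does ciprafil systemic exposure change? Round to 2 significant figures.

0.32

The CYP2E1 pathway (29% of clearance) increases to 6.2× activity: 0.29 × 6.2 = 1.798.
The CYP3A4 pathway (13% of clearance) is boosted to 6.4× activity: 0.13 × 6.4 = 0.832.
The CYP1A2 pathway (15% of clearance) falls to 0.35× activity: 0.15 × 0.35 = 0.0525.
The remaining 43% of clearance is unaffected.
New clearance relative to baseline: 1.798 + 0.832 + 0.0525 + 0.43 = 3.1125.
Net systemic exposure ratio = 1 / 3.1125 = 0.32.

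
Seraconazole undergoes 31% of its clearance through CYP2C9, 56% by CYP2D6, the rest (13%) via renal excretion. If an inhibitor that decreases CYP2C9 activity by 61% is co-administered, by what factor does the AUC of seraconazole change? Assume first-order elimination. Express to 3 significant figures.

The CYP2C9 pathway (31% of clearance) drops to 0.39× activity: 0.31 × 0.39 = 0.1209.
CYP2D6 (56%) and the residual 13% are unaffected.
New clearance relative to baseline: 0.1209 + 0.56 + 0.13 = 0.8109.
Since AUC ∝ 1/CL, the ratio is 1 / 0.8109 = 1.23.

1.23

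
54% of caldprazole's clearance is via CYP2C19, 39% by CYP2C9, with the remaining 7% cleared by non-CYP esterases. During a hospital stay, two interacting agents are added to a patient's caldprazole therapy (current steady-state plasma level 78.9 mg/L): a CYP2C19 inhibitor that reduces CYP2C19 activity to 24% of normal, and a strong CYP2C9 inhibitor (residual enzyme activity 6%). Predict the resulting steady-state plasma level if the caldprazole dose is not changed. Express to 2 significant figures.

3.5 × 10² mg/L

CYP2C19: 0.54 × 0.24 = 0.1296
CYP2C9: 0.39 × 0.06 = 0.0234
Other: 0.07 (unchanged)
New clearance relative to baseline: 0.1296 + 0.0234 + 0.07 = 0.223.
Dividing the baseline by the relative clearance: 78.9 / 0.223 = 3.5 × 10² mg/L.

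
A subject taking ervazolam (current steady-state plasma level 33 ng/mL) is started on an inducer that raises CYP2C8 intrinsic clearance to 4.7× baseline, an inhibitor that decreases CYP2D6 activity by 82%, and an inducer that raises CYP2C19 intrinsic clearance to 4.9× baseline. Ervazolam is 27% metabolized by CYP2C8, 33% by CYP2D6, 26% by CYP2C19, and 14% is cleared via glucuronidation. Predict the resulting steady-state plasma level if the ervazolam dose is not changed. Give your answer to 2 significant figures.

CYP2C8: 0.27 × 4.7 = 1.269
CYP2D6: 0.33 × 0.18 = 0.0594
CYP2C19: 0.26 × 4.9 = 1.274
Other: 0.14 (unchanged)
CL_new/CL_old = 1.269 + 0.0594 + 1.274 + 0.14 = 2.7424.
Steady-state plasma level ∝ 1/CL: new value = 33 / 2.7424 = 12 ng/mL.

12 ng/mL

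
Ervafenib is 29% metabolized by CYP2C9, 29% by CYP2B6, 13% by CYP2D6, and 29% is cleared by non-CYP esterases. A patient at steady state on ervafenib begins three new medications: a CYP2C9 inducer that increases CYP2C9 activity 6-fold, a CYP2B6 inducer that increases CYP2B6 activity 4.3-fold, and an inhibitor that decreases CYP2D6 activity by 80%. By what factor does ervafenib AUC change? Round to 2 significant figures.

0.30

The CYP2C9 pathway (29% of clearance) increases to 6× activity: 0.29 × 6 = 1.74.
The CYP2B6 pathway (29% of clearance) rises to 4.3× activity: 0.29 × 4.3 = 1.247.
The CYP2D6 pathway (13% of clearance) falls to 0.2× activity: 0.13 × 0.2 = 0.026.
Non-CYP routes (29%) are unchanged.
New clearance relative to baseline: 1.74 + 1.247 + 0.026 + 0.29 = 3.303.
Net AUC ratio = 1 / 3.303 = 0.30.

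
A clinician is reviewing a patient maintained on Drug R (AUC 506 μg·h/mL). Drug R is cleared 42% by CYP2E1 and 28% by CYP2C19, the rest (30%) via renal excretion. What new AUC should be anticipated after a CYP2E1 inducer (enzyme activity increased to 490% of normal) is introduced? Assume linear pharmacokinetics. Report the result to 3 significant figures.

192 μg·h/mL

CYP2E1: 0.42 × 4.9 = 2.058
CYP2C19: 0.28 (unchanged)
Other: 0.3 (unchanged)
Relative clearance = 2.058 + 0.28 + 0.3 = 2.638.
New AUC = baseline ÷ relative clearance = 506 / 2.638 = 192 μg·h/mL.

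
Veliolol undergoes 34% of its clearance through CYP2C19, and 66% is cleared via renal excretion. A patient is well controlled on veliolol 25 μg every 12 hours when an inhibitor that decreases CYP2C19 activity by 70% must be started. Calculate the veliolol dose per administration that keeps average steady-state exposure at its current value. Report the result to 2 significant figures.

The CYP2C19 pathway (34% of clearance) falls to 0.3× activity: 0.34 × 0.3 = 0.102.
The remaining 66% of clearance is unaffected.
CL_new/CL_old = 0.102 + 0.66 = 0.762.
Css,avg = (dose rate)/CL, so holding Css fixed requires dose ∝ CL: 25 × 0.762 = 19 μg.

19 μg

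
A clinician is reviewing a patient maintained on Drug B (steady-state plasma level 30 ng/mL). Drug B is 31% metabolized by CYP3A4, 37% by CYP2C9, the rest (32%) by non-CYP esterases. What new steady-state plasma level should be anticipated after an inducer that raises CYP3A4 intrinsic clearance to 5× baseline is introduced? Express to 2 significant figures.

The CYP3A4 pathway (31% of clearance) rises to 5× activity: 0.31 × 5 = 1.55.
CYP2C9 (37%) and the residual 32% are unaffected.
Relative clearance = 1.55 + 0.37 + 0.32 = 2.24.
Steady-state plasma level ∝ 1/CL, so new value = 30 / 2.24 = 13 ng/mL.

13 ng/mL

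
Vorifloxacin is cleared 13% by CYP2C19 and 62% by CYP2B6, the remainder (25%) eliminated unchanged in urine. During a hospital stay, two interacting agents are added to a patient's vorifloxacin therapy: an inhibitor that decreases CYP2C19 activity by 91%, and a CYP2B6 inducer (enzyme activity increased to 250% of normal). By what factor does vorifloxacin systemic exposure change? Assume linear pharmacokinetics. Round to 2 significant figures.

CYP2C19: 0.13 × 0.09 = 0.0117
CYP2B6: 0.62 × 2.5 = 1.55
Other: 0.25 (unchanged)
New clearance relative to baseline: 0.0117 + 1.55 + 0.25 = 1.8117.
Systemic exposure ∝ 1/CL: fold-change = 1 / 1.8117 = 0.55.

0.55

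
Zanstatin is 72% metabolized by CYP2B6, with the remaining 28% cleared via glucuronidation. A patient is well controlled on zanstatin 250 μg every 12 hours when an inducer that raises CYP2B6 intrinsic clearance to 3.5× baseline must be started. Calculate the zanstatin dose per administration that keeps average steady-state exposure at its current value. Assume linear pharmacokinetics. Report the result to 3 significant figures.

The CYP2B6 pathway (72% of clearance) is boosted to 3.5× activity: 0.72 × 3.5 = 2.52.
The remaining 28% of clearance is unaffected.
CL_new/CL_old = 2.52 + 0.28 = 2.8.
To maintain the same steady-state level, dose must scale with clearance: new dose = 250 × 2.8 = 700 μg.

700 μg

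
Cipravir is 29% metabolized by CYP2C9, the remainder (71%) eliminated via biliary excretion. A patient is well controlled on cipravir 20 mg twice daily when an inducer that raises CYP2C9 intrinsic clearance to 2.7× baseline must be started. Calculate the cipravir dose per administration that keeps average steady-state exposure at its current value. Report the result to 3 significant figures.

The CYP2C9 pathway (29% of clearance) increases to 2.7× activity: 0.29 × 2.7 = 0.783.
The remaining 71% of clearance is unaffected.
Relative clearance = 0.783 + 0.71 = 1.493.
To maintain the same steady-state level, dose must scale with clearance: new dose = 20 × 1.493 = 29.9 mg.

29.9 mg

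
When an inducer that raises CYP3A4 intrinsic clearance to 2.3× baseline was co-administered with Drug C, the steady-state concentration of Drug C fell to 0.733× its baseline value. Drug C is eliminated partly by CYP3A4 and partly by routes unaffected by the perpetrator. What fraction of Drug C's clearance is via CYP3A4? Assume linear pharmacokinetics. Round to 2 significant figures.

Let fm be the CYP3A4 fraction. New clearance relative to baseline = fm × 2.3 + (1 − fm).
Steady-state concentration ratio = 1 / (new CL fraction), so new CL fraction = 1 / 0.733 = 1.364.
fm × 2.3 + 1 − fm = 1.364  ⇒  fm × (2.3 − 1) = 0.3643  ⇒  fm = 0.28.

0.28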